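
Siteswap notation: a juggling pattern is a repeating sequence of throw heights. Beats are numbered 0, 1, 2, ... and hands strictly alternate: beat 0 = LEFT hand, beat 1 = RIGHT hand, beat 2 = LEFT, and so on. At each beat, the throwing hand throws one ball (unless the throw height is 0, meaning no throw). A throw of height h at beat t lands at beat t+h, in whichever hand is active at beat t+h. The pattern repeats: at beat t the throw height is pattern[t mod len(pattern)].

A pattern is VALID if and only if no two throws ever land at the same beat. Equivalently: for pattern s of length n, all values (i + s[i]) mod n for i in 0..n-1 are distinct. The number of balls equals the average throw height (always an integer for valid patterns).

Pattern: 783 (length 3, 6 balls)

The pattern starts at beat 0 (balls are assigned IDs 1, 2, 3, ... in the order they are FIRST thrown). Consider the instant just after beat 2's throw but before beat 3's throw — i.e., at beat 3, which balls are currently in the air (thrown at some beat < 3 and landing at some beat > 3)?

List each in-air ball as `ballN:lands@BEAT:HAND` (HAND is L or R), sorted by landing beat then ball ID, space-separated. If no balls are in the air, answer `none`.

Beat 0 (L): throw ball1 h=7 -> lands@7:R; in-air after throw: [b1@7:R]
Beat 1 (R): throw ball2 h=8 -> lands@9:R; in-air after throw: [b1@7:R b2@9:R]
Beat 2 (L): throw ball3 h=3 -> lands@5:R; in-air after throw: [b3@5:R b1@7:R b2@9:R]
Beat 3 (R): throw ball4 h=7 -> lands@10:L; in-air after throw: [b3@5:R b1@7:R b2@9:R b4@10:L]

Answer: ball3:lands@5:R ball1:lands@7:R ball2:lands@9:R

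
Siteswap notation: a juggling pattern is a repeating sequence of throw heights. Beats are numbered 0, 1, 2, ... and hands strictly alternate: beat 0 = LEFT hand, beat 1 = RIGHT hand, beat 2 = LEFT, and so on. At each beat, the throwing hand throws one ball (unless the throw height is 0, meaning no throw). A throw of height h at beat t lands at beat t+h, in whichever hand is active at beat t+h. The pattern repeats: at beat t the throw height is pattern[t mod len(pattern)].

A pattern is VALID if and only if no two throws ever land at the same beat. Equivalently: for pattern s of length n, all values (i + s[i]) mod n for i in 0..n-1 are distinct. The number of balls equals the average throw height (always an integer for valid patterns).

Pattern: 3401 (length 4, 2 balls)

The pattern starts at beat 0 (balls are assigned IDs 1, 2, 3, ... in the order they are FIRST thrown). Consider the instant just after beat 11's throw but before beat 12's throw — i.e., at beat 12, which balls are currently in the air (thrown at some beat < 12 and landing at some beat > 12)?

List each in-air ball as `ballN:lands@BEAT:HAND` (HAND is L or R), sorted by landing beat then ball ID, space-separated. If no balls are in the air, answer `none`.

Beat 0 (L): throw ball1 h=3 -> lands@3:R; in-air after throw: [b1@3:R]
Beat 1 (R): throw ball2 h=4 -> lands@5:R; in-air after throw: [b1@3:R b2@5:R]
Beat 3 (R): throw ball1 h=1 -> lands@4:L; in-air after throw: [b1@4:L b2@5:R]
Beat 4 (L): throw ball1 h=3 -> lands@7:R; in-air after throw: [b2@5:R b1@7:R]
Beat 5 (R): throw ball2 h=4 -> lands@9:R; in-air after throw: [b1@7:R b2@9:R]
Beat 7 (R): throw ball1 h=1 -> lands@8:L; in-air after throw: [b1@8:L b2@9:R]
Beat 8 (L): throw ball1 h=3 -> lands@11:R; in-air after throw: [b2@9:R b1@11:R]
Beat 9 (R): throw ball2 h=4 -> lands@13:R; in-air after throw: [b1@11:R b2@13:R]
Beat 11 (R): throw ball1 h=1 -> lands@12:L; in-air after throw: [b1@12:L b2@13:R]
Beat 12 (L): throw ball1 h=3 -> lands@15:R; in-air after throw: [b2@13:R b1@15:R]

Answer: ball2:lands@13:R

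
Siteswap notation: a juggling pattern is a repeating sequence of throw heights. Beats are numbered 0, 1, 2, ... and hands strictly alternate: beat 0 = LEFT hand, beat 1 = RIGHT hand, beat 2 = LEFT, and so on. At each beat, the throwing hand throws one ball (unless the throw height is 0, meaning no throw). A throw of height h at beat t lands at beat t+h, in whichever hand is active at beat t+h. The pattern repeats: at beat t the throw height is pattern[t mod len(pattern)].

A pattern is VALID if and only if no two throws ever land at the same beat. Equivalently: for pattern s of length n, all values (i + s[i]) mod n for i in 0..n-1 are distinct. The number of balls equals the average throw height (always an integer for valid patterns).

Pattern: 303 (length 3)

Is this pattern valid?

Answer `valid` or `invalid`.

Answer: valid

Derivation:
i=0: (i + s[i]) mod n = (0 + 3) mod 3 = 0
i=1: (i + s[i]) mod n = (1 + 0) mod 3 = 1
i=2: (i + s[i]) mod n = (2 + 3) mod 3 = 2
Residues: [0, 1, 2], distinct: True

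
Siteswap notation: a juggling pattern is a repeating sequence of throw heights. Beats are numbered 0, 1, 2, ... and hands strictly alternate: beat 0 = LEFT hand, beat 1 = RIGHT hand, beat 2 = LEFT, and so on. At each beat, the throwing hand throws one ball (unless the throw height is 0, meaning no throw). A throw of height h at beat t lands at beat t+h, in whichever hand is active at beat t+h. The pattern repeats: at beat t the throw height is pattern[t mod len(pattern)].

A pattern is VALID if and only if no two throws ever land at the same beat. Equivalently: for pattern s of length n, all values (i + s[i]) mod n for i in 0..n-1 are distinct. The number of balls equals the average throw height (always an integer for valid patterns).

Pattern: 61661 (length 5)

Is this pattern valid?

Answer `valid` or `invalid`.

Answer: valid

Derivation:
i=0: (i + s[i]) mod n = (0 + 6) mod 5 = 1
i=1: (i + s[i]) mod n = (1 + 1) mod 5 = 2
i=2: (i + s[i]) mod n = (2 + 6) mod 5 = 3
i=3: (i + s[i]) mod n = (3 + 6) mod 5 = 4
i=4: (i + s[i]) mod n = (4 + 1) mod 5 = 0
Residues: [1, 2, 3, 4, 0], distinct: True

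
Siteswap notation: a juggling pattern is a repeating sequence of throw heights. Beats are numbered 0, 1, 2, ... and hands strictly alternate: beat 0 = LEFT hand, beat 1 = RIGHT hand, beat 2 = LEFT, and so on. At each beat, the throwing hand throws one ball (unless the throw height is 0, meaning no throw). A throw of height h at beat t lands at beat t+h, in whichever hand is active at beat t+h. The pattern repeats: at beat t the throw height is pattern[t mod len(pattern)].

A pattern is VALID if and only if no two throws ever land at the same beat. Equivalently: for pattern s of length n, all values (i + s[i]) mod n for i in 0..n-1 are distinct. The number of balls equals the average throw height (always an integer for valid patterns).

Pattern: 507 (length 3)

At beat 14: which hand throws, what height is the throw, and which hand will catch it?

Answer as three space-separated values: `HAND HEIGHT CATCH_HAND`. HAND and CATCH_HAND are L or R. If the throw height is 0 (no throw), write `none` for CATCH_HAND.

Answer: L 7 R

Derivation:
Beat 14: 14 mod 2 = 0, so hand = L
Throw height = pattern[14 mod 3] = pattern[2] = 7
Lands at beat 14+7=21, 21 mod 2 = 1, so catch hand = R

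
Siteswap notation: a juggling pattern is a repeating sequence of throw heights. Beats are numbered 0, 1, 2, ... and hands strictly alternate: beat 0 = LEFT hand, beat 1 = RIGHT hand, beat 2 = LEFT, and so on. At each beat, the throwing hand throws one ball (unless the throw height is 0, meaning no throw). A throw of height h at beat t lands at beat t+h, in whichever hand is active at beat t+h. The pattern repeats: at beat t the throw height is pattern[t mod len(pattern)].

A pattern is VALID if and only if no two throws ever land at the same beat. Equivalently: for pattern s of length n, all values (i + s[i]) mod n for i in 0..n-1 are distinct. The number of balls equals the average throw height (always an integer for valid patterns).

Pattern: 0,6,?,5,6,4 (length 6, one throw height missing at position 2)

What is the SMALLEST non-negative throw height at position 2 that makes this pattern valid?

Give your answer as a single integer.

Answer: 3

Derivation:
i=0: (0 + 0) mod 6 = 0
i=1: (1 + 6) mod 6 = 1
i=2: s[i]=? (unknown)
i=3: (3 + 5) mod 6 = 2
i=4: (4 + 6) mod 6 = 4
i=5: (5 + 4) mod 6 = 3
Known residues: [0, 1, 2, 3, 4]; need a permutation of 0..5, so missing residue r = 5
Need (2 + s) mod 6 = 5; smallest s = (5 - 2) mod 6 = 3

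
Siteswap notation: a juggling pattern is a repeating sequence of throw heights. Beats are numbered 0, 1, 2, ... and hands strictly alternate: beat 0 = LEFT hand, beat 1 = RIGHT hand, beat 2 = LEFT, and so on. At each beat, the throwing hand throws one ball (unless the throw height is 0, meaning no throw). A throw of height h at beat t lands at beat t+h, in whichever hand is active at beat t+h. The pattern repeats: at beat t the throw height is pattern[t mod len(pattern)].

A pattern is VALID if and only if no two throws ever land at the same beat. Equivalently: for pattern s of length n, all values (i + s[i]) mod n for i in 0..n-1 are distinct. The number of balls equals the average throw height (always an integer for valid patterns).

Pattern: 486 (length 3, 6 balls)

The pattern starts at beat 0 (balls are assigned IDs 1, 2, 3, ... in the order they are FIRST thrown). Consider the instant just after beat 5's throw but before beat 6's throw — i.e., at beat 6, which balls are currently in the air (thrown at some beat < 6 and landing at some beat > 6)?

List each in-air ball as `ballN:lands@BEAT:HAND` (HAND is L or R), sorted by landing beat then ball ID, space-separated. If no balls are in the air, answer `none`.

Answer: ball4:lands@7:R ball3:lands@8:L ball2:lands@9:R ball5:lands@11:R ball1:lands@12:L

Derivation:
Beat 0 (L): throw ball1 h=4 -> lands@4:L; in-air after throw: [b1@4:L]
Beat 1 (R): throw ball2 h=8 -> lands@9:R; in-air after throw: [b1@4:L b2@9:R]
Beat 2 (L): throw ball3 h=6 -> lands@8:L; in-air after throw: [b1@4:L b3@8:L b2@9:R]
Beat 3 (R): throw ball4 h=4 -> lands@7:R; in-air after throw: [b1@4:L b4@7:R b3@8:L b2@9:R]
Beat 4 (L): throw ball1 h=8 -> lands@12:L; in-air after throw: [b4@7:R b3@8:L b2@9:R b1@12:L]
Beat 5 (R): throw ball5 h=6 -> lands@11:R; in-air after throw: [b4@7:R b3@8:L b2@9:R b5@11:R b1@12:L]
Beat 6 (L): throw ball6 h=4 -> lands@10:L; in-air after throw: [b4@7:R b3@8:L b2@9:R b6@10:L b5@11:R b1@12:L]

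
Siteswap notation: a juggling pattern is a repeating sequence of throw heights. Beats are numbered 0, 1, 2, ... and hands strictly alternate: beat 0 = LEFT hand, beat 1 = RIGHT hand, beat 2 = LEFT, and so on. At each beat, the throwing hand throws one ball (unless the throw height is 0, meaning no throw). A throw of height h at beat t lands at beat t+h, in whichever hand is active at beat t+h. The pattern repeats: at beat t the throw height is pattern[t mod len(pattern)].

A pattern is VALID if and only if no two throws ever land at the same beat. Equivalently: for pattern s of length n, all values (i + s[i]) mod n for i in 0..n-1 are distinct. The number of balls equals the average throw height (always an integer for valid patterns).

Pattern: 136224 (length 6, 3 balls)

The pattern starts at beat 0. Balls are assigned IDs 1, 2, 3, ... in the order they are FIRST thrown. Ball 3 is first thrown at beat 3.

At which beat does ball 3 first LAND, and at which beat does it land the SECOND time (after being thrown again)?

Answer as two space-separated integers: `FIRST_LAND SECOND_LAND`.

Answer: 5 9

Derivation:
Beat 0 (L): throw ball1 h=1 -> lands@1:R; in-air after throw: [b1@1:R]
Beat 1 (R): throw ball1 h=3 -> lands@4:L; in-air after throw: [b1@4:L]
Beat 2 (L): throw ball2 h=6 -> lands@8:L; in-air after throw: [b1@4:L b2@8:L]
Beat 3 (R): throw ball3 h=2 -> lands@5:R; in-air after throw: [b1@4:L b3@5:R b2@8:L]
Beat 4 (L): throw ball1 h=2 -> lands@6:L; in-air after throw: [b3@5:R b1@6:L b2@8:L]
Beat 5 (R): throw ball3 h=4 -> lands@9:R; in-air after throw: [b1@6:L b2@8:L b3@9:R]
Beat 6 (L): throw ball1 h=1 -> lands@7:R; in-air after throw: [b1@7:R b2@8:L b3@9:R]
Beat 7 (R): throw ball1 h=3 -> lands@10:L; in-air after throw: [b2@8:L b3@9:R b1@10:L]
Beat 8 (L): throw ball2 h=6 -> lands@14:L; in-air after throw: [b3@9:R b1@10:L b2@14:L]
Beat 9 (R): throw ball3 h=2 -> lands@11:R; in-air after throw: [b1@10:L b3@11:R b2@14:L]
Ball 3: thrown@3 h=2 -> first land @5; rethrown@5 h=4 -> second land @9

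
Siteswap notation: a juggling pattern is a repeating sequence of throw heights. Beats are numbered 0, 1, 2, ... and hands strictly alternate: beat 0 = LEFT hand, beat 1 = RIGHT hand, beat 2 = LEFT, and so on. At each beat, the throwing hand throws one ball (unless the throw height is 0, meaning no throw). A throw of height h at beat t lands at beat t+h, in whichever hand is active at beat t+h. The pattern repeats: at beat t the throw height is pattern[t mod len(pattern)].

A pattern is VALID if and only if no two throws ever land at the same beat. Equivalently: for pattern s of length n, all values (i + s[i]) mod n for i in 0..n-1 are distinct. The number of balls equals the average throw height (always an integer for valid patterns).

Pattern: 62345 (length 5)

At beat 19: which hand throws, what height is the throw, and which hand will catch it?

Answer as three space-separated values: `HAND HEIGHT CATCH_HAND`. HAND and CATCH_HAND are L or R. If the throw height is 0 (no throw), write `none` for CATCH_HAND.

Beat 19: 19 mod 2 = 1, so hand = R
Throw height = pattern[19 mod 5] = pattern[4] = 5
Lands at beat 19+5=24, 24 mod 2 = 0, so catch hand = L

Answer: R 5 L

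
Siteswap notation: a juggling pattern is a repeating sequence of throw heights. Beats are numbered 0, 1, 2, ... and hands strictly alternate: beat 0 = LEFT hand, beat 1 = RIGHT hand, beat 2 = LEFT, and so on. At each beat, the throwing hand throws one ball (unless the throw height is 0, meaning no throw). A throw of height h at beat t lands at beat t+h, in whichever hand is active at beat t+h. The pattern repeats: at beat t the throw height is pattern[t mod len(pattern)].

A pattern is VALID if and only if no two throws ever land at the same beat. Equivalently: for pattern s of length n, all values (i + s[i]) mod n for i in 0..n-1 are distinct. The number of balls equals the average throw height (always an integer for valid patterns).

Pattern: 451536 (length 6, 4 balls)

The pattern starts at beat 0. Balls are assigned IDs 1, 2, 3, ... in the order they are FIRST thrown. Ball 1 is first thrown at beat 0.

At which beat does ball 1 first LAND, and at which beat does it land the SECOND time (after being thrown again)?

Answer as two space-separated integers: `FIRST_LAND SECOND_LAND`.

Answer: 4 7

Derivation:
Beat 0 (L): throw ball1 h=4 -> lands@4:L; in-air after throw: [b1@4:L]
Beat 1 (R): throw ball2 h=5 -> lands@6:L; in-air after throw: [b1@4:L b2@6:L]
Beat 2 (L): throw ball3 h=1 -> lands@3:R; in-air after throw: [b3@3:R b1@4:L b2@6:L]
Beat 3 (R): throw ball3 h=5 -> lands@8:L; in-air after throw: [b1@4:L b2@6:L b3@8:L]
Beat 4 (L): throw ball1 h=3 -> lands@7:R; in-air after throw: [b2@6:L b1@7:R b3@8:L]
Beat 5 (R): throw ball4 h=6 -> lands@11:R; in-air after throw: [b2@6:L b1@7:R b3@8:L b4@11:R]
Beat 6 (L): throw ball2 h=4 -> lands@10:L; in-air after throw: [b1@7:R b3@8:L b2@10:L b4@11:R]
Beat 7 (R): throw ball1 h=5 -> lands@12:L; in-air after throw: [b3@8:L b2@10:L b4@11:R b1@12:L]
Ball 1: thrown@0 h=4 -> first land @4; rethrown@4 h=3 -> second land @7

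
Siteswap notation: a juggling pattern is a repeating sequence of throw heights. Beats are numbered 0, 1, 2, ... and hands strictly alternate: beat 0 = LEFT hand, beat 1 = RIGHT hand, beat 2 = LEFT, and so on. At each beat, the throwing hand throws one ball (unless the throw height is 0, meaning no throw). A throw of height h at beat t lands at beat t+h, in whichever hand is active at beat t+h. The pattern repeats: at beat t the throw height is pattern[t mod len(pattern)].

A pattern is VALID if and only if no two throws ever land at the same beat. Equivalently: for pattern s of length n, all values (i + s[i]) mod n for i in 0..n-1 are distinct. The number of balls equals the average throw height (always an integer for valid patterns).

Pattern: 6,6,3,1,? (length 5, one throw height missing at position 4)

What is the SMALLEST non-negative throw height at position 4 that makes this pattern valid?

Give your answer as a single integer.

i=0: (0 + 6) mod 5 = 1
i=1: (1 + 6) mod 5 = 2
i=2: (2 + 3) mod 5 = 0
i=3: (3 + 1) mod 5 = 4
i=4: s[i]=? (unknown)
Known residues: [0, 1, 2, 4]; need a permutation of 0..4, so missing residue r = 3
Need (4 + s) mod 5 = 3; smallest s = (3 - 4) mod 5 = 4

Answer: 4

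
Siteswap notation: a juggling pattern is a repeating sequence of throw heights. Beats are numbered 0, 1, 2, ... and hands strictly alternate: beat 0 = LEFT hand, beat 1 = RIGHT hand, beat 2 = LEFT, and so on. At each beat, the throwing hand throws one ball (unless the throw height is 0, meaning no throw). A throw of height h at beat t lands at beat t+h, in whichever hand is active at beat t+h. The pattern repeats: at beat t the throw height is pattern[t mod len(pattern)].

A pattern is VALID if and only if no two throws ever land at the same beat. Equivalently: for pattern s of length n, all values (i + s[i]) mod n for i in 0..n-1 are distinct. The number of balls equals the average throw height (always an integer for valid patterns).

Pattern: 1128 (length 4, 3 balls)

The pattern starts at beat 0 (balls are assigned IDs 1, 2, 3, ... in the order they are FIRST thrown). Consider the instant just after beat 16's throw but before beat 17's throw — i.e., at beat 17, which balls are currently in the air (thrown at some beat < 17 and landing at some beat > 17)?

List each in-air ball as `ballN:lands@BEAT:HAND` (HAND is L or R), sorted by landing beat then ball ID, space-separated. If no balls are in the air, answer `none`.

Beat 0 (L): throw ball1 h=1 -> lands@1:R; in-air after throw: [b1@1:R]
Beat 1 (R): throw ball1 h=1 -> lands@2:L; in-air after throw: [b1@2:L]
Beat 2 (L): throw ball1 h=2 -> lands@4:L; in-air after throw: [b1@4:L]
Beat 3 (R): throw ball2 h=8 -> lands@11:R; in-air after throw: [b1@4:L b2@11:R]
Beat 4 (L): throw ball1 h=1 -> lands@5:R; in-air after throw: [b1@5:R b2@11:R]
Beat 5 (R): throw ball1 h=1 -> lands@6:L; in-air after throw: [b1@6:L b2@11:R]
Beat 6 (L): throw ball1 h=2 -> lands@8:L; in-air after throw: [b1@8:L b2@11:R]
Beat 7 (R): throw ball3 h=8 -> lands@15:R; in-air after throw: [b1@8:L b2@11:R b3@15:R]
Beat 8 (L): throw ball1 h=1 -> lands@9:R; in-air after throw: [b1@9:R b2@11:R b3@15:R]
Beat 9 (R): throw ball1 h=1 -> lands@10:L; in-air after throw: [b1@10:L b2@11:R b3@15:R]
Beat 10 (L): throw ball1 h=2 -> lands@12:L; in-air after throw: [b2@11:R b1@12:L b3@15:R]
Beat 11 (R): throw ball2 h=8 -> lands@19:R; in-air after throw: [b1@12:L b3@15:R b2@19:R]
Beat 12 (L): throw ball1 h=1 -> lands@13:R; in-air after throw: [b1@13:R b3@15:R b2@19:R]
Beat 13 (R): throw ball1 h=1 -> lands@14:L; in-air after throw: [b1@14:L b3@15:R b2@19:R]
Beat 14 (L): throw ball1 h=2 -> lands@16:L; in-air after throw: [b3@15:R b1@16:L b2@19:R]
Beat 15 (R): throw ball3 h=8 -> lands@23:R; in-air after throw: [b1@16:L b2@19:R b3@23:R]
Beat 16 (L): throw ball1 h=1 -> lands@17:R; in-air after throw: [b1@17:R b2@19:R b3@23:R]
Beat 17 (R): throw ball1 h=1 -> lands@18:L; in-air after throw: [b1@18:L b2@19:R b3@23:R]

Answer: ball2:lands@19:R ball3:lands@23:R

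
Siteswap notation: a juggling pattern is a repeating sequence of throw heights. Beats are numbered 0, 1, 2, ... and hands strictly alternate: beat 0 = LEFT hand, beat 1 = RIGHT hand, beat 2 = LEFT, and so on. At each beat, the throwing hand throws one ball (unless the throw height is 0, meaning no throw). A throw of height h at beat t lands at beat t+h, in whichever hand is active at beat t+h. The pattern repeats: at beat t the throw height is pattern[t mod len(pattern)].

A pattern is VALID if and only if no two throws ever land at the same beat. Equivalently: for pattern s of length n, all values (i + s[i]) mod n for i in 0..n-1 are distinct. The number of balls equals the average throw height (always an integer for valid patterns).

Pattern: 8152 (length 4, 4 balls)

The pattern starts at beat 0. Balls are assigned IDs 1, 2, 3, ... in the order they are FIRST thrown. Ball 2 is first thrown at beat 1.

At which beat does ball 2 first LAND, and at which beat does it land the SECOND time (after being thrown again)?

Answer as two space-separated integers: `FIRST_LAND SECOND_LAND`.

Beat 0 (L): throw ball1 h=8 -> lands@8:L; in-air after throw: [b1@8:L]
Beat 1 (R): throw ball2 h=1 -> lands@2:L; in-air after throw: [b2@2:L b1@8:L]
Beat 2 (L): throw ball2 h=5 -> lands@7:R; in-air after throw: [b2@7:R b1@8:L]
Beat 3 (R): throw ball3 h=2 -> lands@5:R; in-air after throw: [b3@5:R b2@7:R b1@8:L]
Beat 4 (L): throw ball4 h=8 -> lands@12:L; in-air after throw: [b3@5:R b2@7:R b1@8:L b4@12:L]
Beat 5 (R): throw ball3 h=1 -> lands@6:L; in-air after throw: [b3@6:L b2@7:R b1@8:L b4@12:L]
Beat 6 (L): throw ball3 h=5 -> lands@11:R; in-air after throw: [b2@7:R b1@8:L b3@11:R b4@12:L]
Beat 7 (R): throw ball2 h=2 -> lands@9:R; in-air after throw: [b1@8:L b2@9:R b3@11:R b4@12:L]
Ball 2: thrown@1 h=1 -> first land @2; rethrown@2 h=5 -> second land @7

Answer: 2 7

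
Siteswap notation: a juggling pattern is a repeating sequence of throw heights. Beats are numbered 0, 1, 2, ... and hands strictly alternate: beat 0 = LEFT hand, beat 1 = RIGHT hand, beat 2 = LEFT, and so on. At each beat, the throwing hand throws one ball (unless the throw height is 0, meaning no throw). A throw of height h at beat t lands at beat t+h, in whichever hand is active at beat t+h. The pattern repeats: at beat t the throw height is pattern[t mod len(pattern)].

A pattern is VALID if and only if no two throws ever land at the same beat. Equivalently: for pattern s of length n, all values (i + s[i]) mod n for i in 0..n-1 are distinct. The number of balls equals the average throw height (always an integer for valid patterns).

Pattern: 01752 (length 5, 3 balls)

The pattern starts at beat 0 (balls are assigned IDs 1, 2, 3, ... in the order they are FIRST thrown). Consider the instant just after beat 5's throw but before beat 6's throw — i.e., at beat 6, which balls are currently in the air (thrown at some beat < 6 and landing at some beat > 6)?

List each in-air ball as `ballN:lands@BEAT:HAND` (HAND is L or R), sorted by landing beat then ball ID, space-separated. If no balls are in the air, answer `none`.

Answer: ball2:lands@8:L ball1:lands@9:R

Derivation:
Beat 1 (R): throw ball1 h=1 -> lands@2:L; in-air after throw: [b1@2:L]
Beat 2 (L): throw ball1 h=7 -> lands@9:R; in-air after throw: [b1@9:R]
Beat 3 (R): throw ball2 h=5 -> lands@8:L; in-air after throw: [b2@8:L b1@9:R]
Beat 4 (L): throw ball3 h=2 -> lands@6:L; in-air after throw: [b3@6:L b2@8:L b1@9:R]
Beat 6 (L): throw ball3 h=1 -> lands@7:R; in-air after throw: [b3@7:R b2@8:L b1@9:R]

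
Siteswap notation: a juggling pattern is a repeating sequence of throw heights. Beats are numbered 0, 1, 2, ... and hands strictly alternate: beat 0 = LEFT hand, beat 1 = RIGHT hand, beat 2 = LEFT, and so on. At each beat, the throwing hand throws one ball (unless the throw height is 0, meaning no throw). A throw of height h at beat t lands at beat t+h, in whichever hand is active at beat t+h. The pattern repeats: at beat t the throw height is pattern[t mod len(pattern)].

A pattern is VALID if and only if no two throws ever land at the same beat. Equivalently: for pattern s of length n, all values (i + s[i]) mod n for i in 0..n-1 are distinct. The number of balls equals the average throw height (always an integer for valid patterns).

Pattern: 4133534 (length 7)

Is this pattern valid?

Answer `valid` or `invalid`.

Answer: invalid

Derivation:
i=0: (i + s[i]) mod n = (0 + 4) mod 7 = 4
i=1: (i + s[i]) mod n = (1 + 1) mod 7 = 2
i=2: (i + s[i]) mod n = (2 + 3) mod 7 = 5
i=3: (i + s[i]) mod n = (3 + 3) mod 7 = 6
i=4: (i + s[i]) mod n = (4 + 5) mod 7 = 2
i=5: (i + s[i]) mod n = (5 + 3) mod 7 = 1
i=6: (i + s[i]) mod n = (6 + 4) mod 7 = 3
Residues: [4, 2, 5, 6, 2, 1, 3], distinct: False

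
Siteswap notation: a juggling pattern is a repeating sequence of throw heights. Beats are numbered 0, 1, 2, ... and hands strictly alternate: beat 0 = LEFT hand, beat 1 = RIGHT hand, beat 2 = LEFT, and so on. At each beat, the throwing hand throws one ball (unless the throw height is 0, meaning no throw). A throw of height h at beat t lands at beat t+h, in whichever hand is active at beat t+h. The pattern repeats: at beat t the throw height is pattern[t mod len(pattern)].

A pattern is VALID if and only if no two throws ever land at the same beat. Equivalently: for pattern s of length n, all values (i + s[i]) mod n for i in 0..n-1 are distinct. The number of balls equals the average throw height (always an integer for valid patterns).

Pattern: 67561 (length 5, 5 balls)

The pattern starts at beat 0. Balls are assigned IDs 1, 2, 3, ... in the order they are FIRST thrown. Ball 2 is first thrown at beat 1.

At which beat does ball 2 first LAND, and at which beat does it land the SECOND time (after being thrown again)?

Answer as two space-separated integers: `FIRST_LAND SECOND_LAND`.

Beat 0 (L): throw ball1 h=6 -> lands@6:L; in-air after throw: [b1@6:L]
Beat 1 (R): throw ball2 h=7 -> lands@8:L; in-air after throw: [b1@6:L b2@8:L]
Beat 2 (L): throw ball3 h=5 -> lands@7:R; in-air after throw: [b1@6:L b3@7:R b2@8:L]
Beat 3 (R): throw ball4 h=6 -> lands@9:R; in-air after throw: [b1@6:L b3@7:R b2@8:L b4@9:R]
Beat 4 (L): throw ball5 h=1 -> lands@5:R; in-air after throw: [b5@5:R b1@6:L b3@7:R b2@8:L b4@9:R]
Beat 5 (R): throw ball5 h=6 -> lands@11:R; in-air after throw: [b1@6:L b3@7:R b2@8:L b4@9:R b5@11:R]
Beat 6 (L): throw ball1 h=7 -> lands@13:R; in-air after throw: [b3@7:R b2@8:L b4@9:R b5@11:R b1@13:R]
Beat 7 (R): throw ball3 h=5 -> lands@12:L; in-air after throw: [b2@8:L b4@9:R b5@11:R b3@12:L b1@13:R]
Beat 8 (L): throw ball2 h=6 -> lands@14:L; in-air after throw: [b4@9:R b5@11:R b3@12:L b1@13:R b2@14:L]
Beat 9 (R): throw ball4 h=1 -> lands@10:L; in-air after throw: [b4@10:L b5@11:R b3@12:L b1@13:R b2@14:L]
Beat 10 (L): throw ball4 h=6 -> lands@16:L; in-air after throw: [b5@11:R b3@12:L b1@13:R b2@14:L b4@16:L]
Beat 11 (R): throw ball5 h=7 -> lands@18:L; in-air after throw: [b3@12:L b1@13:R b2@14:L b4@16:L b5@18:L]
Beat 12 (L): throw ball3 h=5 -> lands@17:R; in-air after throw: [b1@13:R b2@14:L b4@16:L b3@17:R b5@18:L]
Beat 13 (R): throw ball1 h=6 -> lands@19:R; in-air after throw: [b2@14:L b4@16:L b3@17:R b5@18:L b1@19:R]
Beat 14 (L): throw ball2 h=1 -> lands@15:R; in-air after throw: [b2@15:R b4@16:L b3@17:R b5@18:L b1@19:R]
Ball 2: thrown@1 h=7 -> first land @8; rethrown@8 h=6 -> second land @14

Answer: 8 14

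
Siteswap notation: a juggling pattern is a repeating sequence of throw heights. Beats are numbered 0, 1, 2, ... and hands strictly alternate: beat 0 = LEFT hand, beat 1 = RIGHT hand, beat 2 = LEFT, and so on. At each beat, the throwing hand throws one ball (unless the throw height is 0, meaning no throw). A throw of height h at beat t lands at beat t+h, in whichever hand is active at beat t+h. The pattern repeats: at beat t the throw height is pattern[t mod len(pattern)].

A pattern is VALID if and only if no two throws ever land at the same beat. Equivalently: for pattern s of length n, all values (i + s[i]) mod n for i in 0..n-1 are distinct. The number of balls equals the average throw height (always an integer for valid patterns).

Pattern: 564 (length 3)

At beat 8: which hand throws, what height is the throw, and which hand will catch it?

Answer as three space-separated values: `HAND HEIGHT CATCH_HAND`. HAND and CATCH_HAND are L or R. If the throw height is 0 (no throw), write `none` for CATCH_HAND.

Beat 8: 8 mod 2 = 0, so hand = L
Throw height = pattern[8 mod 3] = pattern[2] = 4
Lands at beat 8+4=12, 12 mod 2 = 0, so catch hand = L

Answer: L 4 L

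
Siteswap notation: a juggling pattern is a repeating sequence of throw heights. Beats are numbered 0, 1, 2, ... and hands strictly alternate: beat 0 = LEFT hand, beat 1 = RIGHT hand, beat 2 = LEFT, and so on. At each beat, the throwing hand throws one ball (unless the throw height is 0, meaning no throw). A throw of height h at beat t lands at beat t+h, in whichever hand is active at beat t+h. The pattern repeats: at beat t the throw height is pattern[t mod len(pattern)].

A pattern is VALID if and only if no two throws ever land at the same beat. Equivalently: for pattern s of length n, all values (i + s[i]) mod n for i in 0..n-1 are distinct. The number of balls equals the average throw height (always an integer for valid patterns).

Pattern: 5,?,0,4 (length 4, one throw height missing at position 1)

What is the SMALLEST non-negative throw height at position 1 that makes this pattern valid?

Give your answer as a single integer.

Answer: 3

Derivation:
i=0: (0 + 5) mod 4 = 1
i=1: s[i]=? (unknown)
i=2: (2 + 0) mod 4 = 2
i=3: (3 + 4) mod 4 = 3
Known residues: [1, 2, 3]; need a permutation of 0..3, so missing residue r = 0
Need (1 + s) mod 4 = 0; smallest s = (0 - 1) mod 4 = 3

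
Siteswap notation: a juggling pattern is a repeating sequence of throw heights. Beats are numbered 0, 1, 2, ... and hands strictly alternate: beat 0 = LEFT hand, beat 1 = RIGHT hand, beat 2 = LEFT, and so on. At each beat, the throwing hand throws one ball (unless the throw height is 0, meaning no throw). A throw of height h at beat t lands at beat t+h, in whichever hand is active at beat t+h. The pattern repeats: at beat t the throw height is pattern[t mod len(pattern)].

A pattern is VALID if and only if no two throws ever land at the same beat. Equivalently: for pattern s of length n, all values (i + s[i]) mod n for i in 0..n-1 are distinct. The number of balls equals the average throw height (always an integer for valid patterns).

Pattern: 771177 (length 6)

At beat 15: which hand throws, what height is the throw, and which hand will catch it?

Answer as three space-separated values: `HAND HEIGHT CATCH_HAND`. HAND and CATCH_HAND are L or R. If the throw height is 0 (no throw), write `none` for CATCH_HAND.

Answer: R 1 L

Derivation:
Beat 15: 15 mod 2 = 1, so hand = R
Throw height = pattern[15 mod 6] = pattern[3] = 1
Lands at beat 15+1=16, 16 mod 2 = 0, so catch hand = L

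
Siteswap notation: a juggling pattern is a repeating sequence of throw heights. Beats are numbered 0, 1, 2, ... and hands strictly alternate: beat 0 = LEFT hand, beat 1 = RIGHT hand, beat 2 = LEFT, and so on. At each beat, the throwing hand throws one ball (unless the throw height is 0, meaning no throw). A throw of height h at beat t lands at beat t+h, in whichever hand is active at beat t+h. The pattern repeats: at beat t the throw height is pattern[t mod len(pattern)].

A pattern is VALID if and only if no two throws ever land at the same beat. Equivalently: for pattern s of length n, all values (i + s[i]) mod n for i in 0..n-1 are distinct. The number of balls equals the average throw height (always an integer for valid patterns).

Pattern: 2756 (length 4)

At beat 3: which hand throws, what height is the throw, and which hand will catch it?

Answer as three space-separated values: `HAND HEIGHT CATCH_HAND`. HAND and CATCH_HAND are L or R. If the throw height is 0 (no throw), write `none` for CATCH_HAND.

Beat 3: 3 mod 2 = 1, so hand = R
Throw height = pattern[3 mod 4] = pattern[3] = 6
Lands at beat 3+6=9, 9 mod 2 = 1, so catch hand = R

Answer: R 6 R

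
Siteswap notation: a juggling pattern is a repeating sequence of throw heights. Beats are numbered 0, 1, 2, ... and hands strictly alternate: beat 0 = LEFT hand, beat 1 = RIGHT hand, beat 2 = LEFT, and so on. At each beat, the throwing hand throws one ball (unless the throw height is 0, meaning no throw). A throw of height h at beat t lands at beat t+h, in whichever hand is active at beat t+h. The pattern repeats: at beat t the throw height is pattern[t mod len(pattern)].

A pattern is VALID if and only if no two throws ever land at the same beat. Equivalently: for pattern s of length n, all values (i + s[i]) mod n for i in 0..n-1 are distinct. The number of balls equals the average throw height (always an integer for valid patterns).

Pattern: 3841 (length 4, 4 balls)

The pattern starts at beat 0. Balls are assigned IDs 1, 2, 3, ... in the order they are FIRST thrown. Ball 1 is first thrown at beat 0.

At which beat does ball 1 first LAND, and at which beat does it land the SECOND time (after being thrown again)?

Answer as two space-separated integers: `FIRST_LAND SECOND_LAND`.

Answer: 3 4

Derivation:
Beat 0 (L): throw ball1 h=3 -> lands@3:R; in-air after throw: [b1@3:R]
Beat 1 (R): throw ball2 h=8 -> lands@9:R; in-air after throw: [b1@3:R b2@9:R]
Beat 2 (L): throw ball3 h=4 -> lands@6:L; in-air after throw: [b1@3:R b3@6:L b2@9:R]
Beat 3 (R): throw ball1 h=1 -> lands@4:L; in-air after throw: [b1@4:L b3@6:L b2@9:R]
Beat 4 (L): throw ball1 h=3 -> lands@7:R; in-air after throw: [b3@6:L b1@7:R b2@9:R]
Ball 1: thrown@0 h=3 -> first land @3; rethrown@3 h=1 -> second land @4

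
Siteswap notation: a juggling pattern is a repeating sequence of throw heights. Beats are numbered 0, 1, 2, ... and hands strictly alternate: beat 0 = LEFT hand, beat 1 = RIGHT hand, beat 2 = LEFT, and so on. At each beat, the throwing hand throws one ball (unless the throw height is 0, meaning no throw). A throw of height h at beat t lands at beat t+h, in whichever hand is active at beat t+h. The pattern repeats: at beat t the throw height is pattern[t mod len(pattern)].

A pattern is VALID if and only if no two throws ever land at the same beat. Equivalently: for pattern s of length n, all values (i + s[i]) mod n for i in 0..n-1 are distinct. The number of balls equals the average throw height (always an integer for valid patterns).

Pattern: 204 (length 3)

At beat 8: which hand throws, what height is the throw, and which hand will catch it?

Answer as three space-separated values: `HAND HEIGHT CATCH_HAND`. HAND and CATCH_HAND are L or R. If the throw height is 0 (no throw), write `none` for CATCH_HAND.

Beat 8: 8 mod 2 = 0, so hand = L
Throw height = pattern[8 mod 3] = pattern[2] = 4
Lands at beat 8+4=12, 12 mod 2 = 0, so catch hand = L

Answer: L 4 L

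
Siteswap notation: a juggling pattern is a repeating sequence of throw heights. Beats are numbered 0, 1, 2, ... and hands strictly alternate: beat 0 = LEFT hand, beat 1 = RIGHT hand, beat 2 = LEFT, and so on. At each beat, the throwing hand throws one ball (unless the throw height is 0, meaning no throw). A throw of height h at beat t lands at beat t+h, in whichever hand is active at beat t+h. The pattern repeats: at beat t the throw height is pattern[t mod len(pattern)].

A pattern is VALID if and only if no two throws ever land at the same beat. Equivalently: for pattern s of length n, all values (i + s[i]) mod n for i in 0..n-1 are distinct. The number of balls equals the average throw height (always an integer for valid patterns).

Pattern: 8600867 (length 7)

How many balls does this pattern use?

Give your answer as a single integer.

Pattern = [8, 6, 0, 0, 8, 6, 7], length n = 7
  position 0: throw height = 8, running sum = 8
  position 1: throw height = 6, running sum = 14
  position 2: throw height = 0, running sum = 14
  position 3: throw height = 0, running sum = 14
  position 4: throw height = 8, running sum = 22
  position 5: throw height = 6, running sum = 28
  position 6: throw height = 7, running sum = 35
Total sum = 35; balls = sum / n = 35 / 7 = 5

Answer: 5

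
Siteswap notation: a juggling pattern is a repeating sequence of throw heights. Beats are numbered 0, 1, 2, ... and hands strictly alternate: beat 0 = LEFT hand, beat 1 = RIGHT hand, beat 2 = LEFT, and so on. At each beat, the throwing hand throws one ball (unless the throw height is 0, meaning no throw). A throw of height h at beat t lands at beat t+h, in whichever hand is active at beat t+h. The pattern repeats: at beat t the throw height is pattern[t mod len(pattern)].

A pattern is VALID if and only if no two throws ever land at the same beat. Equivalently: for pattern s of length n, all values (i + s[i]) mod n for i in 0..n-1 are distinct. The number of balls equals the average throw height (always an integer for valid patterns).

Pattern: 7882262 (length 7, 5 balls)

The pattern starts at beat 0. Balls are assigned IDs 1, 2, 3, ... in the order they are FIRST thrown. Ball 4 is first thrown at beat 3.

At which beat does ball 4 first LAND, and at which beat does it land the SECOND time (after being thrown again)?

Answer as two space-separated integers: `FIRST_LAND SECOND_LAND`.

Beat 0 (L): throw ball1 h=7 -> lands@7:R; in-air after throw: [b1@7:R]
Beat 1 (R): throw ball2 h=8 -> lands@9:R; in-air after throw: [b1@7:R b2@9:R]
Beat 2 (L): throw ball3 h=8 -> lands@10:L; in-air after throw: [b1@7:R b2@9:R b3@10:L]
Beat 3 (R): throw ball4 h=2 -> lands@5:R; in-air after throw: [b4@5:R b1@7:R b2@9:R b3@10:L]
Beat 4 (L): throw ball5 h=2 -> lands@6:L; in-air after throw: [b4@5:R b5@6:L b1@7:R b2@9:R b3@10:L]
Beat 5 (R): throw ball4 h=6 -> lands@11:R; in-air after throw: [b5@6:L b1@7:R b2@9:R b3@10:L b4@11:R]
Beat 6 (L): throw ball5 h=2 -> lands@8:L; in-air after throw: [b1@7:R b5@8:L b2@9:R b3@10:L b4@11:R]
Beat 7 (R): throw ball1 h=7 -> lands@14:L; in-air after throw: [b5@8:L b2@9:R b3@10:L b4@11:R b1@14:L]
Beat 8 (L): throw ball5 h=8 -> lands@16:L; in-air after throw: [b2@9:R b3@10:L b4@11:R b1@14:L b5@16:L]
Beat 9 (R): throw ball2 h=8 -> lands@17:R; in-air after throw: [b3@10:L b4@11:R b1@14:L b5@16:L b2@17:R]
Beat 10 (L): throw ball3 h=2 -> lands@12:L; in-air after throw: [b4@11:R b3@12:L b1@14:L b5@16:L b2@17:R]
Beat 11 (R): throw ball4 h=2 -> lands@13:R; in-air after throw: [b3@12:L b4@13:R b1@14:L b5@16:L b2@17:R]
Ball 4: thrown@3 h=2 -> first land @5; rethrown@5 h=6 -> second land @11

Answer: 5 11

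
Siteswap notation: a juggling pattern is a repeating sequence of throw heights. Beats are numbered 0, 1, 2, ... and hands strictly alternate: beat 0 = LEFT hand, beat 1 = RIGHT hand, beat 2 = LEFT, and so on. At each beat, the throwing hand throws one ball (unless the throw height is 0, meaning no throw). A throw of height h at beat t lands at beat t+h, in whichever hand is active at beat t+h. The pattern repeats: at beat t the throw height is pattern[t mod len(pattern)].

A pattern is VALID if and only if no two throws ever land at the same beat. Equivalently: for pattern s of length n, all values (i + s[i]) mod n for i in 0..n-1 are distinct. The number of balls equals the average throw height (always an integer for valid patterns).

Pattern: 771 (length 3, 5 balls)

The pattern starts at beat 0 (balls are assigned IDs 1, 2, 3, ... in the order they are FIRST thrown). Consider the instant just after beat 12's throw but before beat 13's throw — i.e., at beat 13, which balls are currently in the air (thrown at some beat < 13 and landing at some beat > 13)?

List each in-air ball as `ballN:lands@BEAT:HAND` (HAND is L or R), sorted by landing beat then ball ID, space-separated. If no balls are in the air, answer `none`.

Answer: ball1:lands@14:L ball2:lands@16:L ball3:lands@17:R ball4:lands@19:R

Derivation:
Beat 0 (L): throw ball1 h=7 -> lands@7:R; in-air after throw: [b1@7:R]
Beat 1 (R): throw ball2 h=7 -> lands@8:L; in-air after throw: [b1@7:R b2@8:L]
Beat 2 (L): throw ball3 h=1 -> lands@3:R; in-air after throw: [b3@3:R b1@7:R b2@8:L]
Beat 3 (R): throw ball3 h=7 -> lands@10:L; in-air after throw: [b1@7:R b2@8:L b3@10:L]
Beat 4 (L): throw ball4 h=7 -> lands@11:R; in-air after throw: [b1@7:R b2@8:L b3@10:L b4@11:R]
Beat 5 (R): throw ball5 h=1 -> lands@6:L; in-air after throw: [b5@6:L b1@7:R b2@8:L b3@10:L b4@11:R]
Beat 6 (L): throw ball5 h=7 -> lands@13:R; in-air after throw: [b1@7:R b2@8:L b3@10:L b4@11:R b5@13:R]
Beat 7 (R): throw ball1 h=7 -> lands@14:L; in-air after throw: [b2@8:L b3@10:L b4@11:R b5@13:R b1@14:L]
Beat 8 (L): throw ball2 h=1 -> lands@9:R; in-air after throw: [b2@9:R b3@10:L b4@11:R b5@13:R b1@14:L]
Beat 9 (R): throw ball2 h=7 -> lands@16:L; in-air after throw: [b3@10:L b4@11:R b5@13:R b1@14:L b2@16:L]
Beat 10 (L): throw ball3 h=7 -> lands@17:R; in-air after throw: [b4@11:R b5@13:R b1@14:L b2@16:L b3@17:R]
Beat 11 (R): throw ball4 h=1 -> lands@12:L; in-air after throw: [b4@12:L b5@13:R b1@14:L b2@16:L b3@17:R]
Beat 12 (L): throw ball4 h=7 -> lands@19:R; in-air after throw: [b5@13:R b1@14:L b2@16:L b3@17:R b4@19:R]
Beat 13 (R): throw ball5 h=7 -> lands@20:L; in-air after throw: [b1@14:L b2@16:L b3@17:R b4@19:R b5@20:L]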